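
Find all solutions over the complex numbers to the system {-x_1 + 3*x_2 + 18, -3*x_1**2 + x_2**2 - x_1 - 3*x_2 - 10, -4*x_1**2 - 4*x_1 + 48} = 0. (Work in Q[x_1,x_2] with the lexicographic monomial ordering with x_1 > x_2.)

Compute a lex Gröbner basis by Buchberger's algorithm.
f_1 = -x_1 + 3*x_2 + 18, LT = x_1.
f_2 = -3*x_1**2 - x_1 + x_2**2 - 3*x_2 - 10, LT = x_1**2.
f_3 = -4*x_1**2 - 4*x_1 + 48, LT = x_1**2.

S(f_1,f_2): lcm = x_1**2. S = -3*x_1*x_2 - 55/3*x_1 + 1/3*x_2**2 - x_2 - 10/3.
  leading term x_1*x_2: subtract (3*x_2)·f_1 from -3*x_1*x_2 - 55/3*x_1 + 1/3*x_2**2 - x_2 - 10/3 → -55/3*x_1 - 26/3*x_2**2 - 55*x_2 - 10/3
  leading term x_1: subtract (55/3)·f_1 from -55/3*x_1 - 26/3*x_2**2 - 55*x_2 - 10/3 → -26/3*x_2**2 - 110*x_2 - 1000/3
  leading term x_2**2: no divisor's leading term divides it; move -26/3*x_2**2 to the remainder.
  leading term x_2: no divisor's leading term divides it; move -110*x_2 to the remainder.
  leading term 1: no divisor's leading term divides it; move -1000/3 to the remainder.
  remainder -26/3*x_2**2 - 110*x_2 - 1000/3 ≠ 0; add h_4 = -26/3*x_2**2 - 110*x_2 - 1000/3 to the basis.

S(f_1,f_3): lcm = x_1**2. S = -3*x_1*x_2 - 19*x_1 + 12.
  leading term x_1*x_2: subtract (3*x_2)·f_1 from -3*x_1*x_2 - 19*x_1 + 12 → -19*x_1 - 9*x_2**2 - 54*x_2 + 12
  leading term x_1: subtract (19)·f_1 from -19*x_1 - 9*x_2**2 - 54*x_2 + 12 → -9*x_2**2 - 111*x_2 - 330
  leading term x_2**2: subtract (27/26)·h_4 from -9*x_2**2 - 111*x_2 - 330 → 42/13*x_2 + 210/13
  leading term x_2: no divisor's leading term divides it; move 42/13*x_2 to the remainder.
  leading term 1: no divisor's leading term divides it; move 210/13 to the remainder.
  remainder 42/13*x_2 + 210/13 ≠ 0; add h_5 = 42/13*x_2 + 210/13 to the basis.

The other S-polynomials (S(f_2,f_3), S(f_1,h_4), S(f_2,h_4), S(f_3,h_4), S(f_1,h_5), S(f_2,h_5), S(f_3,h_5), S(h_4,h_5)) all reduce to 0 modulo the current basis, so we have a Gröbner basis.
Inter-reduce: drop elements whose leading term is divisible by another's, tail-reduce, and make monic.
Reduced Gröbner basis: {x_1 - 3, x_2 + 5}.

Elimination: the polynomial x_2 + 5 lies in the elimination ideal for x_2, so x_2 ∈ {-5}. For each such x_2, the remaining basis elements (now univariate) give the rest of the solution.
  x_2 = -5: the earlier basis element becomes x_1 - 3 = 0, giving x_1 = 3 — point (3, -5).

{(3, -5)}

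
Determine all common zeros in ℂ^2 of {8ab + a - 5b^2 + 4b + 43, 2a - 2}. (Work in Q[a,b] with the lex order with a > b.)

{(1, -2), (1, 22/5)}

Compute a lex Gröbner basis by Buchberger's algorithm.
f_1 = 8ab + a - 5b^2 + 4b + 43, LT = ab.
f_2 = 2a - 2, LT = a.

S(f_1,f_2): lcm = ab. S = 1/8a - 5/8b^2 + 3/2b + 43/8.
  reduce S modulo (f_1, f_2):
  remainder -5/8b^2 + 3/2b + 11/2 ≠ 0; add h_3 = -5/8b^2 + 3/2b + 11/2 to the basis.

The other S-polynomials (S(f_1,h_3), S(f_2,h_3)) all reduce to 0 modulo the current basis, so we have a Gröbner basis.
Inter-reduce: drop elements whose leading term is divisible by another's, tail-reduce, and make monic.
Reduced Gröbner basis: {a - 1, b^2 - 12/5b - 44/5}.

Elimination: the polynomial b^2 - 12/5b - 44/5 lies in the elimination ideal for b, so b ∈ {-2, 22/5}. For each such b, the remaining basis elements (now univariate) give the rest of the solution.
  b = -2: the earlier basis element becomes a - 1 = 0, giving a = 1 — point (1, -2).
  b = 22/5: the earlier basis element becomes a - 1 = 0, giving a = 1 — point (1, 22/5).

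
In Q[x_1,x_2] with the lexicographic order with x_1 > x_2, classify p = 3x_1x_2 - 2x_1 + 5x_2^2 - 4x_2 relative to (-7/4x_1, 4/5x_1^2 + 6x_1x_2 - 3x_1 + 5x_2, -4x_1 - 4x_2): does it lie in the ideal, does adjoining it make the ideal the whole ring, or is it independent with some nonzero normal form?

3x_1x_2 - 2x_1 + 5x_2^2 - 4x_2 lies in I (it reduces to 0).

First compute the reduced Gröbner basis of I by Buchberger's algorithm.
f_1 = -7/4x_1, LT = x_1.
f_2 = 4/5x_1^2 + 6x_1x_2 - 3x_1 + 5x_2, LT = x_1^2.
f_3 = -4x_1 - 4x_2, LT = x_1.

S(f_1,f_2): lcm = x_1^2. S = -15/2x_1x_2 + 15/4x_1 - 25/4x_2.
  reduce S modulo (f_1, f_2, f_3):
  remainder -25/4x_2 ≠ 0; add h_4 = -25/4x_2 to the basis.

The other S-polynomials (S(f_1,f_3), S(f_2,f_3), S(f_1,h_4), S(f_2,h_4), S(f_3,h_4)) all reduce to 0 modulo the current basis, so we have a Gröbner basis.
Inter-reduce: drop elements whose leading term is divisible by another's, tail-reduce, and make monic.
Reduced Gröbner basis: {x_1, x_2}.
Label its elements g_1 = x_1, g_2 = x_2.

Reduce p = 3x_1x_2 - 2x_1 + 5x_2^2 - 4x_2 modulo G:
  leading term x_1x_2: subtract (3x_2)·g_1 from 3x_1x_2 - 2x_1 + 5x_2^2 - 4x_2 → -2x_1 + 5x_2^2 - 4x_2
  leading term x_1: subtract (-2)·g_1 from -2x_1 + 5x_2^2 - 4x_2 → 5x_2^2 - 4x_2
  leading term x_2^2: subtract (5x_2)·g_2 from 5x_2^2 - 4x_2 → -4x_2
  leading term x_2: subtract (-4)·g_2 from -4x_2 → 0
  normal form = 0.
Since the normal form is 0, p ∈ I.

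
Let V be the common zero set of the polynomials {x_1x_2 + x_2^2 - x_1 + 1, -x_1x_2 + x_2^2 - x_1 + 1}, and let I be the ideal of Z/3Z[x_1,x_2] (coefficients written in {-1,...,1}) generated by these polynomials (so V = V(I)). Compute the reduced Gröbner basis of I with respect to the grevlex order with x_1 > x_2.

f_1 = x_1x_2 + x_2^2 - x_1 + 1, LT = x_1x_2.
f_2 = -x_1x_2 + x_2^2 - x_1 + 1, LT = x_1x_2.

S(f_1,f_2): lcm = x_1x_2. S = -x_2^2 + x_1 - 1.
  leading term x_2^2: no divisor's leading term divides it; move -x_2^2 to the remainder.
  leading term x_1: no divisor's leading term divides it; move x_1 to the remainder.
  leading term 1: no divisor's leading term divides it; move -1 to the remainder.
  remainder -x_2^2 + x_1 - 1 ≠ 0; add g_3 = -x_2^2 + x_1 - 1 to the basis.

S(f_1,g_3): lcm = x_1x_2^2. S = x_2^3 + x_1^2 - x_1x_2 - x_1 + x_2.
  leading term x_2^3: subtract (-x_2)·g_3 from x_2^3 + x_1^2 - x_1x_2 - x_1 + x_2 → x_1^2 - x_1
  leading term x_1^2: no divisor's leading term divides it; move x_1^2 to the remainder.
  leading term x_1: no divisor's leading term divides it; move -x_1 to the remainder.
  remainder x_1^2 - x_1 ≠ 0; add g_4 = x_1^2 - x_1 to the basis.

The other S-polynomials (S(f_2,g_3), S(f_1,g_4), S(f_2,g_4), S(g_3,g_4)) all reduce to 0 modulo the current basis, so we have a Gröbner basis.
Inter-reduce: drop elements whose leading term is divisible by another's, tail-reduce, and make monic.

G = {x_1^2 - x_1, x_1x_2, x_2^2 - x_1 + 1}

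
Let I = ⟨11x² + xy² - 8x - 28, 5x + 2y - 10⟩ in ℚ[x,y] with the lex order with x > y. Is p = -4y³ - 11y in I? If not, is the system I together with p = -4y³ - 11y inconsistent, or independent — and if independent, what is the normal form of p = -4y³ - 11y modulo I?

First compute the reduced Gröbner basis of I by Buchberger's algorithm.
f_1 = 11x² + xy² - 8x - 28, LT = x².
f_2 = 5x + 2y - 10, LT = x.

S(f_1,f_2): lcm = x². S = 1/11xy² - ⅖xy + 14/11x - 28/11.
  leading term xy²: subtract (1/55y²)·f_2 from 1/11xy² - ⅖xy + 14/11x - 28/11 → -⅖xy + 14/11x - 2/55y³ + 2/11y² - 28/11
  leading term xy: subtract (-2/25y)·f_2 from -⅖xy + 14/11x - 2/55y³ + 2/11y² - 28/11 → 14/11x - 2/55y³ + 94/275y² - ⅘y - 28/11
  leading term x: subtract (14/55)·f_2 from 14/11x - 2/55y³ + 94/275y² - ⅘y - 28/11 → -2/55y³ + 94/275y² - 72/55y
  leading term y³: no divisor's leading term divides it; move -2/55y³ to the remainder.
  leading term y²: no divisor's leading term divides it; move 94/275y² to the remainder.
  leading term y: no divisor's leading term divides it; move -72/55y to the remainder.
  remainder -2/55y³ + 94/275y² - 72/55y ≠ 0; add h_3 = -2/55y³ + 94/275y² - 72/55y to the basis.

The other S-polynomials (S(f_1,h_3), S(f_2,h_3)) all reduce to 0 modulo the current basis, so we have a Gröbner basis.
Inter-reduce: drop elements whose leading term is divisible by another's, tail-reduce, and make monic.
Reduced Gröbner basis: {x + ⅖y - 2, y³ - 47/5y² + 36y}.
Label its elements g_1 = x + ⅖y - 2, g_2 = y³ - 47/5y² + 36y.

Reduce p = -4y³ - 11y modulo G:
  leading term y³: subtract (-4)·g_2 from -4y³ - 11y → -188/5y² + 133y
  leading term y²: no divisor's leading term divides it; move -188/5y² to the remainder.
  leading term y: no divisor's leading term divides it; move 133y to the remainder.
  normal form = -188/5y² + 133y.
The normal form is nonzero, so p ∉ I. Since p minus its normal form lies in I, I + (p) = I + (r) where r = -188/5y² + 133y; decide whether this ideal is the whole ring.
Run Buchberger on G together with r (pairs among the g_i already reduce to 0 since G is a Gröbner basis):
g_1 = x + ⅖y - 2, LT = x.
g_2 = y³ - 47/5y² + 36y, LT = y³.
r = -188/5y² + 133y, LT = y².

S(g_2,r): lcm = y³. S = -5511/940y² + 36y.
  leading term y²: subtract (5511/35344)·r from -5511/940y² + 36y → 539421/35344y
  leading term y: no divisor's leading term divides it; move 539421/35344y to the remainder.
  remainder 539421/35344y ≠ 0; add m_4 = 539421/35344y to the basis.

The other S-polynomials (S(g_1,g_2), S(g_1,r), S(g_1,m_4), S(g_2,m_4), S(r,m_4)) all reduce to 0 modulo the current basis, so we have a Gröbner basis.
Inter-reduce: drop elements whose leading term is divisible by another's, tail-reduce, and make monic.
Reduced Gröbner basis: {x - 2, y}.
The reduced Gröbner basis of I + (p) is {x - 2, y} ≠ {1}, a proper ideal, so the enlarged system stays consistent: p is independent of I, with normal form -188/5y² + 133y.

-4y³ - 11y is independent of I; its normal form modulo I is -188/5y² + 133y.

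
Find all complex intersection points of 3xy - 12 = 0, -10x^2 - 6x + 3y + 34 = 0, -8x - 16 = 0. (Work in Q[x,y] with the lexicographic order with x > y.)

Compute a lex Gröbner basis by Buchberger's algorithm.
f_1 = 3xy - 12, LT = xy.
f_2 = -10x^2 - 6x + 3y + 34, LT = x^2.
f_3 = -8x - 16, LT = x.

S(f_1,f_2): lcm = x^2y. S = -3/5xy - 4x + 3/10y^2 + 17/5y.
  leading term xy: subtract (-1/5)·f_1 from -3/5xy - 4x + 3/10y^2 + 17/5y → -4x + 3/10y^2 + 17/5y - 12/5
  leading term x: subtract (1/2)·f_3 from -4x + 3/10y^2 + 17/5y - 12/5 → 3/10y^2 + 17/5y + 28/5
  leading term y^2: no divisor's leading term divides it; move 3/10y^2 to the remainder.
  leading term y: no divisor's leading term divides it; move 17/5y to the remainder.
  leading term 1: no divisor's leading term divides it; move 28/5 to the remainder.
  remainder 3/10y^2 + 17/5y + 28/5 ≠ 0; add h_4 = 3/10y^2 + 17/5y + 28/5 to the basis.

S(f_1,f_3): lcm = xy. S = -2y - 4.
  leading term y: no divisor's leading term divides it; move -2y to the remainder.
  leading term 1: no divisor's leading term divides it; move -4 to the remainder.
  remainder -2y - 4 ≠ 0; add h_5 = -2y - 4 to the basis.

The other S-polynomials (S(f_2,f_3), S(f_1,h_4), S(f_2,h_4), S(f_3,h_4), S(f_1,h_5), S(f_2,h_5), S(f_3,h_5), S(h_4,h_5)) all reduce to 0 modulo the current basis, so we have a Gröbner basis.
Inter-reduce: drop elements whose leading term is divisible by another's, tail-reduce, and make monic.
Reduced Gröbner basis: {x + 2, y + 2}.

From the last basis element, y + 2 = 0, so y takes values in {-2}. Each choice, substituted upward through the basis, yields the corresponding point(s) of the solution set.
  y = -2: the earlier basis element becomes x + 2 = 0, giving x = -2 — point (-2, -2).
Check: every point annihilates each of the original generators.

{(-2, -2)}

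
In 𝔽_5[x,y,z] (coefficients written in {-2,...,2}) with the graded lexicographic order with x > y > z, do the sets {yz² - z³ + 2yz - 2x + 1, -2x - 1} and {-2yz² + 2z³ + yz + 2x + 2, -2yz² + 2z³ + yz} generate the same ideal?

No, the ideals differ.

Equality of ideals is decidable: compute both reduced Gröbner bases (unique for the ordering) and check whether they agree.
Buchberger on the first generating set:
f_1 = yz² - z³ + 2yz - 2x + 1, LT = yz².
f_2 = -2x - 1, LT = x.

The S-polynomials (S(f_1,f_2)) all reduce to 0 modulo the current basis, so we have a Gröbner basis.
Inter-reduce: drop elements whose leading term is divisible by another's, tail-reduce, and make monic.
Reduced Gröbner basis: {yz² - z³ + 2yz + 2, x - 2}.

Buchberger on the second generating set:
h_1 = -2yz² + 2z³ + yz + 2x + 2, LT = yz².
h_2 = -2yz² + 2z³ + yz, LT = yz².

S(h_1,h_2): lcm = yz². S = -x - 1.
  leading term x: no divisor's leading term divides it; move -x to the remainder.
  leading term 1: no divisor's leading term divides it; move -1 to the remainder.
  remainder -x - 1 ≠ 0; add k_3 = -x - 1 to the basis.

The other S-polynomials (S(h_1,k_3), S(h_2,k_3)) all reduce to 0 modulo the current basis, so we have a Gröbner basis.
Inter-reduce: drop elements whose leading term is divisible by another's, tail-reduce, and make monic.
Reduced Gröbner basis: {yz² - z³ + 2yz, x + 1}.

These differ, so the ideals are not equal.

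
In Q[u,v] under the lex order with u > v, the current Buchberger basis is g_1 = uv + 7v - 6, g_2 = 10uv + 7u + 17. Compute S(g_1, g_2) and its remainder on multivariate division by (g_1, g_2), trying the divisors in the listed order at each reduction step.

S(g_1, g_2) = -7/10u + 7v - 77/10; remainder on division = -7/10u + 7v - 77/10.

lcm(LM(g_1), LM(g_2)) = uv.
S = (lcm/LT(g_1))·g_1 − (lcm/LT(g_2))·g_2 = -7/10u + 7v - 77/10.
Reduce S modulo (g_1, g_2) in that order:
  leading term u: no divisor's leading term divides it; move -7/10u to the remainder.
  leading term v: no divisor's leading term divides it; move 7v to the remainder.
  leading term 1: no divisor's leading term divides it; move -77/10 to the remainder.
The remainder -7/10u + 7v - 77/10 is nonzero, so it would be added as the next basis element.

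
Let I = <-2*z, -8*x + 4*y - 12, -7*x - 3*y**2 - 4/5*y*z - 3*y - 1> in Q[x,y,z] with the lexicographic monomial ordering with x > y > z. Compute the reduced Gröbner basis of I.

G = {x - 1/2*y + 3/2, y**2 + 13/6*y - 19/6, z}

f_1 = -2*z, LT = z.
f_2 = -8*x + 4*y - 12, LT = x.
f_3 = -7*x - 3*y**2 - 4/5*y*z - 3*y - 1, LT = x.

S(f_2,f_3): lcm = x. S = -3/7*y**2 - 4/35*y*z - 13/14*y + 19/14.
  leading term y**2: no divisor's leading term divides it; move -3/7*y**2 to the remainder.
  leading term y*z: subtract (2/35*y)·f_1 from -4/35*y*z - 13/14*y + 19/14 → -13/14*y + 19/14
  leading term y: no divisor's leading term divides it; move -13/14*y to the remainder.
  leading term 1: no divisor's leading term divides it; move 19/14 to the remainder.
  remainder -3/7*y**2 - 13/14*y + 19/14 ≠ 0; add g_4 = -3/7*y**2 - 13/14*y + 19/14 to the basis.

The other S-polynomials (S(f_1,f_2), S(f_1,f_3), S(f_1,g_4), S(f_2,g_4), S(f_3,g_4)) all reduce to 0 modulo the current basis, so we have a Gröbner basis.
Inter-reduce: drop elements whose leading term is divisible by another's, tail-reduce, and make monic.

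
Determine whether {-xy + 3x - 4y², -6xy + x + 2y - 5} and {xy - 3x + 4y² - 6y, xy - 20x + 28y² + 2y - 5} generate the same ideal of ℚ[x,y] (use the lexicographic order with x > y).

No, the ideals differ.

Equality of ideals is decidable: compute both reduced Gröbner bases (unique for the ordering) and check whether they agree.
Buchberger on the first generating set:
f_1 = -xy + 3x - 4y², LT = xy.
f_2 = -6xy + x + 2y - 5, LT = xy.

S(f_1,f_2): lcm = xy. S = -17/6x + 4y² + ⅓y - ⅚.
  reduce S modulo (f_1, f_2):
  remainder -17/6x + 4y² + ⅓y - ⅚ ≠ 0; add g_3 = -17/6x + 4y² + ⅓y - ⅚ to the basis.

S(f_1,g_3): lcm = xy. S = -3x + 24/17y³ + 70/17y² - 5/17y.
  reduce S modulo (f_1, f_2, g_3):
  remainder 24/17y³ - 2/17y² - 11/17y + 15/17 ≠ 0; add g_4 = 24/17y³ - 2/17y² - 11/17y + 15/17 to the basis.

The other S-polynomials (S(f_2,g_3), S(f_1,g_4), S(f_2,g_4), S(g_3,g_4)) all reduce to 0 modulo the current basis, so we have a Gröbner basis.
Inter-reduce: drop elements whose leading term is divisible by another's, tail-reduce, and make monic.
Reduced Gröbner basis: {x - 24/17y² - 2/17y + 5/17, y³ - 1/12y² - 11/24y + ⅝}.

Buchberger on the second generating set:
h_1 = xy - 3x + 4y² - 6y, LT = xy.
h_2 = xy - 20x + 28y² + 2y - 5, LT = xy.

S(h_1,h_2): lcm = xy. S = 17x - 24y² - 8y + 5.
  reduce S modulo (h_1, h_2):
  remainder 17x - 24y² - 8y + 5 ≠ 0; add k_3 = 17x - 24y² - 8y + 5 to the basis.

S(h_1,k_3): lcm = xy. S = -3x + 24/17y³ + 76/17y² - 107/17y.
  reduce S modulo (h_1, h_2, k_3):
  remainder 24/17y³ + 4/17y² - 131/17y + 15/17 ≠ 0; add k_4 = 24/17y³ + 4/17y² - 131/17y + 15/17 to the basis.

The other S-polynomials (S(h_2,k_3), S(h_1,k_4), S(h_2,k_4), S(k_3,k_4)) all reduce to 0 modulo the current basis, so we have a Gröbner basis.
Inter-reduce: drop elements whose leading term is divisible by another's, tail-reduce, and make monic.
Reduced Gröbner basis: {x - 24/17y² - 8/17y + 5/17, y³ + ⅙y² - 131/24y + ⅝}.

Since the reduced bases disagree, the two ideals are not the same.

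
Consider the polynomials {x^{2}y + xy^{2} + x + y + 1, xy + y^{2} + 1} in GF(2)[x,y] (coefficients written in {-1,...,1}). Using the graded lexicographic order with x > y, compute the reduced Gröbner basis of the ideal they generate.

f_1 = x^{2}y + xy^{2} + x + y + 1, LT = x^{2}y.
f_2 = xy + y^{2} + 1, LT = xy.

S(f_1,f_2): lcm = x^{2}y. S = y + 1.
  reduce S modulo (f_1, f_2):
  remainder y + 1 ≠ 0; add g_3 = y + 1 to the basis.

S(f_1,g_3): lcm = x^{2}y. S = xy^{2} + x^{2} + x + y + 1.
  reduce S modulo (f_1, f_2, g_3):
  remainder x^{2} + x ≠ 0; add g_4 = x^{2} + x to the basis.

S(f_2,g_3): lcm = xy. S = y^{2} + x + 1.
  reduce S modulo (f_1, f_2, g_3, g_4):
  remainder x ≠ 0; add g_5 = x to the basis.

The other S-polynomials (S(f_1,g_4), S(f_2,g_4), S(g_3,g_4), S(f_1,g_5), S(f_2,g_5), S(g_3,g_5), S(g_4,g_5)) all reduce to 0 modulo the current basis, so we have a Gröbner basis.
Inter-reduce: drop elements whose leading term is divisible by another's, tail-reduce, and make monic.

G = {x, y + 1}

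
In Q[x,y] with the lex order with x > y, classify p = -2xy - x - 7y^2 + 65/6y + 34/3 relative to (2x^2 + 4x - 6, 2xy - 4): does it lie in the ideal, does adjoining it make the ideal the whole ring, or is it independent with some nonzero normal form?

First compute the reduced Gröbner basis of I by Buchberger's algorithm.
f_1 = 2x^2 + 4x - 6, LT = x^2.
f_2 = 2xy - 4, LT = xy.

S(f_1,f_2): lcm = x^2y. S = 2xy + 2x - 3y.
  reduce S modulo (f_1, f_2):
  remainder 2x - 3y + 4 ≠ 0; add h_3 = 2x - 3y + 4 to the basis.

S(f_2,h_3): lcm = xy. S = 3/2y^2 - 2y - 2.
  reduce S modulo (f_1, f_2, h_3):
  remainder 3/2y^2 - 2y - 2 ≠ 0; add h_4 = 3/2y^2 - 2y - 2 to the basis.

The other S-polynomials (S(f_1,h_3), S(f_1,h_4), S(f_2,h_4), S(h_3,h_4)) all reduce to 0 modulo the current basis, so we have a Gröbner basis.
Inter-reduce: drop elements whose leading term is divisible by another's, tail-reduce, and make monic.
Reduced Gröbner basis: {x - 3/2y + 2, y^2 - 4/3y - 4/3}.
Label its elements g_1 = x - 3/2y + 2, g_2 = y^2 - 4/3y - 4/3.

Reduce p = -2xy - x - 7y^2 + 65/6y + 34/3 modulo G:
  leading term xy: subtract (-2y)·g_1 from -2xy - x - 7y^2 + 65/6y + 34/3 → -x - 10y^2 + 89/6y + 34/3
  leading term x: subtract (-1)·g_1 from -x - 10y^2 + 89/6y + 34/3 → -10y^2 + 40/3y + 40/3
  leading term y^2: subtract (-10)·g_2 from -10y^2 + 40/3y + 40/3 → 0
  normal form = 0.
Since the normal form is 0, p ∈ I.

-2xy - x - 7y^2 + 65/6y + 34/3 lies in I (it reduces to 0).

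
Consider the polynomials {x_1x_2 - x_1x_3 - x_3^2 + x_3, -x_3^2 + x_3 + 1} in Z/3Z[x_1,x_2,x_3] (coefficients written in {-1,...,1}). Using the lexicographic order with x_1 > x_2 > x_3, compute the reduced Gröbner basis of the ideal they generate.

This is the nonlinear analogue of row-reducing a linear system.

f_1 = x_1x_2 - x_1x_3 - x_3^2 + x_3, LT = x_1x_2.
f_2 = -x_3^2 + x_3 + 1, LT = x_3^2.

The S-polynomials (S(f_1,f_2)) all reduce to 0 modulo the current basis, so we have a Gröbner basis.

G = {x_1x_2 - x_1x_3 - 1, x_3^2 - x_3 - 1}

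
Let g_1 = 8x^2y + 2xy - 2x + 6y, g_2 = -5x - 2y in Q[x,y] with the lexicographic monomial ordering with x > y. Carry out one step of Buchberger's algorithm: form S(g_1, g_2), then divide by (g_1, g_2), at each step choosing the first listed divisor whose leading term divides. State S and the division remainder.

lcm(LM(g_1), LM(g_2)) = x^2y.
S = (lcm/LT(g_1))·g_1 − (lcm/LT(g_2))·g_2 = -2/5xy^2 + 1/4xy - 1/4x + 3/4y.
Reduce S modulo (g_1, g_2) in that order:
  leading term xy^2: subtract (2/25y^2)·g_2 from -2/5xy^2 + 1/4xy - 1/4x + 3/4y → 1/4xy - 1/4x + 4/25y^3 + 3/4y
  leading term xy: subtract (-1/20y)·g_2 from 1/4xy - 1/4x + 4/25y^3 + 3/4y → -1/4x + 4/25y^3 - 1/10y^2 + 3/4y
  leading term x: subtract (1/20)·g_2 from -1/4x + 4/25y^3 - 1/10y^2 + 3/4y → 4/25y^3 - 1/10y^2 + 17/20y
  leading term y^3: no divisor's leading term divides it; move 4/25y^3 to the remainder.
  leading term y^2: no divisor's leading term divides it; move -1/10y^2 to the remainder.
  leading term y: no divisor's leading term divides it; move 17/20y to the remainder.
The remainder 4/25y^3 - 1/10y^2 + 17/20y is nonzero, so it would be added as the next basis element.

S(g_1, g_2) = -2/5xy^2 + 1/4xy - 1/4x + 3/4y; remainder on division = 4/25y^3 - 1/10y^2 + 17/20y.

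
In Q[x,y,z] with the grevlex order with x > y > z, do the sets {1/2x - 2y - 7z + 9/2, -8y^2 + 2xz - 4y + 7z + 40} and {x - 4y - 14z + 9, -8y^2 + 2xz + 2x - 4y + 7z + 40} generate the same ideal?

No, the ideals differ.

Since reduced Gröbner bases are canonical representatives of ideals under a given ordering, it suffices to compute and compare them.
Buchberger on the first generating set:
f_1 = 1/2x - 2y - 7z + 9/2, LT = x.
f_2 = -8y^2 + 2xz - 4y + 7z + 40, LT = y^2.

The S-polynomials (S(f_1,f_2)) all reduce to 0 modulo the current basis, so we have a Gröbner basis.
Inter-reduce: drop elements whose leading term is divisible by another's, tail-reduce, and make monic.
Reduced Gröbner basis: {y^2 - yz - 7/2z^2 + 1/2y + 11/8z - 5, x - 4y - 14z + 9}.

Buchberger on the second generating set:
h_1 = x - 4y - 14z + 9, LT = x.
h_2 = -8y^2 + 2xz + 2x - 4y + 7z + 40, LT = y^2.

The S-polynomials (S(h_1,h_2)) all reduce to 0 modulo the current basis, so we have a Gröbner basis.
Inter-reduce: drop elements whose leading term is divisible by another's, tail-reduce, and make monic.
Reduced Gröbner basis: {y^2 - yz - 7/2z^2 - 1/2y - 17/8z - 11/4, x - 4y - 14z + 9}.

These differ, so the ideals are not equal.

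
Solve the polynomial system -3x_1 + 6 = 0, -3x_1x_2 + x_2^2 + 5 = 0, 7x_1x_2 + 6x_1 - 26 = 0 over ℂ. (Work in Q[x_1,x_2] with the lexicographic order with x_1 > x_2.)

Compute a lex Gröbner basis by Buchberger's algorithm.
f_1 = -3x_1 + 6, LT = x_1.
f_2 = -3x_1x_2 + x_2^2 + 5, LT = x_1x_2.
f_3 = 7x_1x_2 + 6x_1 - 26, LT = x_1x_2.

S(f_1,f_2): lcm = x_1x_2. S = 1/3x_2^2 - 2x_2 + 5/3.
  reduce S modulo (f_1, f_2, f_3):
  remainder 1/3x_2^2 - 2x_2 + 5/3 ≠ 0; add h_4 = 1/3x_2^2 - 2x_2 + 5/3 to the basis.

S(f_1,f_3): lcm = x_1x_2. S = -6/7x_1 - 2x_2 + 26/7.
  reduce S modulo (f_1, f_2, f_3, h_4):
  remainder -2x_2 + 2 ≠ 0; add h_5 = -2x_2 + 2 to the basis.

The other S-polynomials (S(f_2,f_3), S(f_1,h_4), S(f_2,h_4), S(f_3,h_4), S(f_1,h_5), S(f_2,h_5), S(f_3,h_5), S(h_4,h_5)) all reduce to 0 modulo the current basis, so we have a Gröbner basis.
Inter-reduce: drop elements whose leading term is divisible by another's, tail-reduce, and make monic.
Reduced Gröbner basis: {x_1 - 2, x_2 - 1}.

The lex basis is triangular: the last element involves only x_2. Solving x_2 - 1 = 0 gives x_2 ∈ {1}; substituting each value into the earlier elements determines the remaining variables.
  x_2 = 1: the earlier basis element becomes x_1 - 2 = 0, giving x_1 = 2 — point (2, 1).

{(2, 1)}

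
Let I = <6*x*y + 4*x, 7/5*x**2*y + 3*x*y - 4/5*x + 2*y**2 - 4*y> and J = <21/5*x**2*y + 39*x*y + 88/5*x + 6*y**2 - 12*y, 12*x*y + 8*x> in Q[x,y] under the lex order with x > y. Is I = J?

Since reduced Gröbner bases are canonical representatives of ideals under a given ordering, it suffices to compute and compare them.
Buchberger on the first generating set:
f_1 = 6*x*y + 4*x, LT = x*y.
f_2 = 7/5*x**2*y + 3*x*y - 4/5*x + 2*y**2 - 4*y, LT = x**2*y.

S(f_1,f_2): lcm = x**2*y. S = 2/3*x**2 - 15/7*x*y + 4/7*x - 10/7*y**2 + 20/7*y.
  leading term x**2: no divisor's leading term divides it; move 2/3*x**2 to the remainder.
  leading term x*y: subtract (-5/14)·f_1 from -15/7*x*y + 4/7*x - 10/7*y**2 + 20/7*y → 2*x - 10/7*y**2 + 20/7*y
  leading term x: no divisor's leading term divides it; move 2*x to the remainder.
  leading term y**2: no divisor's leading term divides it; move -10/7*y**2 to the remainder.
  leading term y: no divisor's leading term divides it; move 20/7*y to the remainder.
  remainder 2/3*x**2 + 2*x - 10/7*y**2 + 20/7*y ≠ 0; add g_3 = 2/3*x**2 + 2*x - 10/7*y**2 + 20/7*y to the basis.

S(f_1,g_3): lcm = x**2*y. S = 2/3*x**2 - 3*x*y + 15/7*y**3 - 30/7*y**2.
  leading term x**2: subtract (1)·g_3 from 2/3*x**2 - 3*x*y + 15/7*y**3 - 30/7*y**2 → -3*x*y - 2*x + 15/7*y**3 - 20/7*y**2 - 20/7*y
  leading term x*y: subtract (-1/2)·f_1 from -3*x*y - 2*x + 15/7*y**3 - 20/7*y**2 - 20/7*y → 15/7*y**3 - 20/7*y**2 - 20/7*y
  leading term y**3: no divisor's leading term divides it; move 15/7*y**3 to the remainder.
  leading term y**2: no divisor's leading term divides it; move -20/7*y**2 to the remainder.
  leading term y: no divisor's leading term divides it; move -20/7*y to the remainder.
  remainder 15/7*y**3 - 20/7*y**2 - 20/7*y ≠ 0; add g_4 = 15/7*y**3 - 20/7*y**2 - 20/7*y to the basis.

The other S-polynomials (S(f_2,g_3), S(f_1,g_4), S(f_2,g_4), S(g_3,g_4)) all reduce to 0 modulo the current basis, so we have a Gröbner basis.
Inter-reduce: drop elements whose leading term is divisible by another's, tail-reduce, and make monic.
Reduced Gröbner basis: {x**2 + 3*x - 15/7*y**2 + 30/7*y, x*y + 2/3*x, y**3 - 4/3*y**2 - 4/3*y}.

Buchberger on the second generating set:
h_1 = 21/5*x**2*y + 39*x*y + 88/5*x + 6*y**2 - 12*y, LT = x**2*y.
h_2 = 12*x*y + 8*x, LT = x*y.

S(h_1,h_2): lcm = x**2*y. S = -2/3*x**2 + 65/7*x*y + 88/21*x + 10/7*y**2 - 20/7*y.
  leading term x**2: no divisor's leading term divides it; move -2/3*x**2 to the remainder.
  leading term x*y: subtract (65/84)·h_2 from 65/7*x*y + 88/21*x + 10/7*y**2 - 20/7*y → -2*x + 10/7*y**2 - 20/7*y
  leading term x: no divisor's leading term divides it; move -2*x to the remainder.
  leading term y**2: no divisor's leading term divides it; move 10/7*y**2 to the remainder.
  leading term y: no divisor's leading term divides it; move -20/7*y to the remainder.
  remainder -2/3*x**2 - 2*x + 10/7*y**2 - 20/7*y ≠ 0; add k_3 = -2/3*x**2 - 2*x + 10/7*y**2 - 20/7*y to the basis.

S(h_1,k_3): lcm = x**2*y. S = 44/7*x*y + 88/21*x + 15/7*y**3 - 20/7*y**2 - 20/7*y.
  leading term x*y: subtract (11/21)·h_2 from 44/7*x*y + 88/21*x + 15/7*y**3 - 20/7*y**2 - 20/7*y → 15/7*y**3 - 20/7*y**2 - 20/7*y
  leading term y**3: no divisor's leading term divides it; move 15/7*y**3 to the remainder.
  leading term y**2: no divisor's leading term divides it; move -20/7*y**2 to the remainder.
  leading term y: no divisor's leading term divides it; move -20/7*y to the remainder.
  remainder 15/7*y**3 - 20/7*y**2 - 20/7*y ≠ 0; add k_4 = 15/7*y**3 - 20/7*y**2 - 20/7*y to the basis.

The other S-polynomials (S(h_2,k_3), S(h_1,k_4), S(h_2,k_4), S(k_3,k_4)) all reduce to 0 modulo the current basis, so we have a Gröbner basis.
Inter-reduce: drop elements whose leading term is divisible by another's, tail-reduce, and make monic.
Reduced Gröbner basis: {x**2 + 3*x - 15/7*y**2 + 30/7*y, x*y + 2/3*x, y**3 - 4/3*y**2 - 4/3*y}.

The two bases agree; hence the ideals are identical.

Yes, the ideals are equal.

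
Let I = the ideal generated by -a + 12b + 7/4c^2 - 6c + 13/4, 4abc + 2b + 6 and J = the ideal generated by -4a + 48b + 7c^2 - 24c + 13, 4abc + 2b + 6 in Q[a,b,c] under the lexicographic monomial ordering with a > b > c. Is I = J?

Yes, the ideals are equal.

Equality of ideals is decidable: compute both reduced Gröbner bases (unique for the ordering) and check whether they agree.
Buchberger on the first generating set:
f_1 = -a + 12b + 7/4c^2 - 6c + 13/4, LT = a.
f_2 = 4abc + 2b + 6, LT = abc.

S(f_1,f_2): lcm = abc. S = -12b^2c - 7/4bc^3 + 6bc^2 - 13/4bc - 1/2b - 3/2.
  reduce S modulo (f_1, f_2):
  remainder -12b^2c - 7/4bc^3 + 6bc^2 - 13/4bc - 1/2b - 3/2 ≠ 0; add g_3 = -12b^2c - 7/4bc^3 + 6bc^2 - 13/4bc - 1/2b - 3/2 to the basis.

The other S-polynomials (S(f_1,g_3), S(f_2,g_3)) all reduce to 0 modulo the current basis, so we have a Gröbner basis.
Inter-reduce: drop elements whose leading term is divisible by another's, tail-reduce, and make monic.
Reduced Gröbner basis: {a - 12b - 7/4c^2 + 6c - 13/4, b^2c + 7/48bc^3 - 1/2bc^2 + 13/48bc + 1/24b + 1/8}.

Buchberger on the second generating set:
h_1 = -4a + 48b + 7c^2 - 24c + 13, LT = a.
h_2 = 4abc + 2b + 6, LT = abc.

S(h_1,h_2): lcm = abc. S = -12b^2c - 7/4bc^3 + 6bc^2 - 13/4bc - 1/2b - 3/2.
  reduce S modulo (h_1, h_2):
  remainder -12b^2c - 7/4bc^3 + 6bc^2 - 13/4bc - 1/2b - 3/2 ≠ 0; add k_3 = -12b^2c - 7/4bc^3 + 6bc^2 - 13/4bc - 1/2b - 3/2 to the basis.

The other S-polynomials (S(h_1,k_3), S(h_2,k_3)) all reduce to 0 modulo the current basis, so we have a Gröbner basis.
Inter-reduce: drop elements whose leading term is divisible by another's, tail-reduce, and make monic.
Reduced Gröbner basis: {a - 12b - 7/4c^2 + 6c - 13/4, b^2c + 7/48bc^3 - 1/2bc^2 + 13/48bc + 1/24b + 1/8}.

The two bases agree; hence the ideals are identical.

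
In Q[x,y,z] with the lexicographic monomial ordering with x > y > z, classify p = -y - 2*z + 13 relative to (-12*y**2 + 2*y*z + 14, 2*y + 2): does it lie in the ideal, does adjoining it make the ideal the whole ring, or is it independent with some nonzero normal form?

Adjoining -y - 2*z + 13 makes the ideal the whole ring: the system is inconsistent.

First compute the reduced Gröbner basis of I by Buchberger's algorithm.
f_1 = -12*y**2 + 2*y*z + 14, LT = y**2.
f_2 = 2*y + 2, LT = y.

S(f_1,f_2): lcm = y**2. S = -1/6*y*z - y - 7/6.
  leading term y*z: subtract (-1/12*z)·f_2 from -1/6*y*z - y - 7/6 → -y + 1/6*z - 7/6
  leading term y: subtract (-1/2)·f_2 from -y + 1/6*z - 7/6 → 1/6*z - 1/6
  leading term z: no divisor's leading term divides it; move 1/6*z to the remainder.
  leading term 1: no divisor's leading term divides it; move -1/6 to the remainder.
  remainder 1/6*z - 1/6 ≠ 0; add h_3 = 1/6*z - 1/6 to the basis.

The other S-polynomials (S(f_1,h_3), S(f_2,h_3)) all reduce to 0 modulo the current basis, so we have a Gröbner basis.
Inter-reduce: drop elements whose leading term is divisible by another's, tail-reduce, and make monic.
Reduced Gröbner basis: {y + 1, z - 1}.
Label its elements g_1 = y + 1, g_2 = z - 1.

Reduce p = -y - 2*z + 13 modulo G:
  leading term y: subtract (-1)·g_1 from -y - 2*z + 13 → -2*z + 14
  leading term z: subtract (-2)·g_2 from -2*z + 14 → 12
  leading term 1: no divisor's leading term divides it; move 12 to the remainder.
  normal form = 12.
The normal form is nonzero, so p ∉ I. Since p minus its normal form lies in I, I + (p) = I + (r) where r = 12; decide whether this ideal is the whole ring.
Here r = 12 is a nonzero constant, hence a unit: 1 ∈ I + (p), the Gröbner basis of I + (p) is {1}, and the enlarged system has no common solution — adjoining p is inconsistent.

The remainder on division by a Gröbner basis is unique — it is the normal form.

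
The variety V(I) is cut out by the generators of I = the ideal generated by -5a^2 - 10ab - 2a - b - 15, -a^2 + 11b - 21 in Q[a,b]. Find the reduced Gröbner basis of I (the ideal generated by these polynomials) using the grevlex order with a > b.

f_1 = -5a^2 - 10ab - 2a - b - 15, LT = a^2.
f_2 = -a^2 + 11b - 21, LT = a^2.

S(f_1,f_2): lcm = a^2. S = 2ab + 2/5a + 56/5b - 18.
  leading term ab: no divisor's leading term divides it; move 2ab to the remainder.
  leading term a: no divisor's leading term divides it; move 2/5a to the remainder.
  leading term b: no divisor's leading term divides it; move 56/5b to the remainder.
  leading term 1: no divisor's leading term divides it; move -18 to the remainder.
  remainder 2ab + 2/5a + 56/5b - 18 ≠ 0; add g_3 = 2ab + 2/5a + 56/5b - 18 to the basis.

S(f_1,g_3): lcm = a^2b. S = 2ab^2 - 1/5a^2 - 26/5ab + 1/5b^2 + 9a + 3b.
  leading term ab^2: subtract (b)·g_3 from 2ab^2 - 1/5a^2 - 26/5ab + 1/5b^2 + 9a + 3b → -1/5a^2 - 28/5ab - 11b^2 + 9a + 21b
  leading term a^2: subtract (1/25)·f_1 from -1/5a^2 - 28/5ab - 11b^2 + 9a + 21b → -26/5ab - 11b^2 + 227/25a + 526/25b + 3/5
  leading term ab: subtract (-13/5)·g_3 from -26/5ab - 11b^2 + 227/25a + 526/25b + 3/5 → -11b^2 + 253/25a + 1254/25b - 231/5
  leading term b^2: no divisor's leading term divides it; move -11b^2 to the remainder.
  leading term a: no divisor's leading term divides it; move 253/25a to the remainder.
  leading term b: no divisor's leading term divides it; move 1254/25b to the remainder.
  leading term 1: no divisor's leading term divides it; move -231/5 to the remainder.
  remainder -11b^2 + 253/25a + 1254/25b - 231/5 ≠ 0; add g_4 = -11b^2 + 253/25a + 1254/25b - 231/5 to the basis.

S(f_2,g_3): lcm = a^2b. S = -1/5a^2 - 28/5ab - 11b^2 + 9a + 21b.
  leading term a^2: subtract (1/25)·f_1 from -1/5a^2 - 28/5ab - 11b^2 + 9a + 21b → -26/5ab - 11b^2 + 227/25a + 526/25b + 3/5
  leading term ab: subtract (-13/5)·g_3 from -26/5ab - 11b^2 + 227/25a + 526/25b + 3/5 → -11b^2 + 253/25a + 1254/25b - 231/5
  leading term b^2: subtract (1)·g_4 from -11b^2 + 253/25a + 1254/25b - 231/5 → 0
  remainder 0.

S(f_1,g_4): leading monomials are coprime, so the S-polynomial reduces to 0 (Buchberger's first criterion).
S(f_2,g_4): leading monomials are coprime, so the S-polynomial reduces to 0 (Buchberger's first criterion).
S(g_3,g_4): lcm = ab^2. S = 23/25a^2 + 119/25ab + 28/5b^2 - 21/5a - 9b.
  leading term a^2: subtract (-23/125)·f_1 from 23/25a^2 + 119/25ab + 28/5b^2 - 21/5a - 9b → 73/25ab + 28/5b^2 - 571/125a - 1148/125b - 69/25
  leading term ab: subtract (73/50)·g_3 from 73/25ab + 28/5b^2 - 571/125a - 1148/125b - 69/25 → 28/5b^2 - 644/125a - 3192/125b + 588/25
  leading term b^2: subtract (-28/55)·g_4 from 28/5b^2 - 644/125a - 3192/125b + 588/25 → 0
  remainder 0.

Every S-polynomial of the final basis reduces to 0, so we have a Gröbner basis.
Inter-reduce: drop elements whose leading term is divisible by another's, tail-reduce, and make monic.

G = {a^2 - 11b + 21, ab + 1/5a + 28/5b - 9, b^2 - 23/25a - 114/25b + 21/5}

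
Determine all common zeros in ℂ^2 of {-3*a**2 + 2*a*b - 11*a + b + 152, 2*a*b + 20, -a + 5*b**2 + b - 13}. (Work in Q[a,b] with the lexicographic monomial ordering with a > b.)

Compute a lex Gröbner basis by Buchberger's algorithm.
f_1 = -3*a**2 + 2*a*b - 11*a + b + 152, LT = a**2.
f_2 = 2*a*b + 20, LT = a*b.
f_3 = -a + 5*b**2 + b - 13, LT = a.

S(f_1,f_2): lcm = a**2*b. S = -2/3*a*b**2 + 11/3*a*b - 10*a - 1/3*b**2 - 152/3*b.
  leading term a*b**2: subtract (-1/3*b)·f_2 from -2/3*a*b**2 + 11/3*a*b - 10*a - 1/3*b**2 - 152/3*b → 11/3*a*b - 10*a - 1/3*b**2 - 44*b
  leading term a*b: subtract (11/6)·f_2 from 11/3*a*b - 10*a - 1/3*b**2 - 44*b → -10*a - 1/3*b**2 - 44*b - 110/3
  leading term a: subtract (10)·f_3 from -10*a - 1/3*b**2 - 44*b - 110/3 → -151/3*b**2 - 54*b + 280/3
  leading term b**2: no divisor's leading term divides it; move -151/3*b**2 to the remainder.
  leading term b: no divisor's leading term divides it; move -54*b to the remainder.
  leading term 1: no divisor's leading term divides it; move 280/3 to the remainder.
  remainder -151/3*b**2 - 54*b + 280/3 ≠ 0; add h_4 = -151/3*b**2 - 54*b + 280/3 to the basis.

S(f_1,f_3): lcm = a**2. S = 5*a*b**2 + 1/3*a*b - 28/3*a - 1/3*b - 152/3.
  leading term a*b**2: subtract (5/2*b)·f_2 from 5*a*b**2 + 1/3*a*b - 28/3*a - 1/3*b - 152/3 → 1/3*a*b - 28/3*a - 151/3*b - 152/3
  leading term a*b: subtract (1/6)·f_2 from 1/3*a*b - 28/3*a - 151/3*b - 152/3 → -28/3*a - 151/3*b - 54
  leading term a: subtract (28/3)·f_3 from -28/3*a - 151/3*b - 54 → -140/3*b**2 - 179/3*b + 202/3
  leading term b**2: subtract (140/151)·h_4 from -140/3*b**2 - 179/3*b + 202/3 → -4349/453*b - 8698/453
  leading term b: no divisor's leading term divides it; move -4349/453*b to the remainder.
  leading term 1: no divisor's leading term divides it; move -8698/453 to the remainder.
  remainder -4349/453*b - 8698/453 ≠ 0; add h_5 = -4349/453*b - 8698/453 to the basis.

The other S-polynomials (S(f_2,f_3), S(f_1,h_4), S(f_2,h_4), S(f_3,h_4), S(f_1,h_5), S(f_2,h_5), S(f_3,h_5), S(h_4,h_5)) all reduce to 0 modulo the current basis, so we have a Gröbner basis.
Inter-reduce: drop elements whose leading term is divisible by another's, tail-reduce, and make monic.
Reduced Gröbner basis: {a - 5, b + 2}.

The lex basis is triangular: the last element involves only b. Solving b + 2 = 0 gives b ∈ {-2}; substituting each value into the earlier elements determines the remaining variables.
  b = -2: the earlier basis element becomes a - 5 = 0, giving a = 5 — point (5, -2).
Substituting each solution back into the original system confirms all equations vanish.

{(5, -2)}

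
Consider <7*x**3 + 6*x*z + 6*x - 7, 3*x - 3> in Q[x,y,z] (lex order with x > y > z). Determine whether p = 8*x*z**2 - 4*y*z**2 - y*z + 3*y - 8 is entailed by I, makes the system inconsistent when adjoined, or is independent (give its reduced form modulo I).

8*x*z**2 - 4*y*z**2 - y*z + 3*y - 8 lies in I (it reduces to 0).

First compute the reduced Gröbner basis of I by Buchberger's algorithm.
f_1 = 7*x**3 + 6*x*z + 6*x - 7, LT = x**3.
f_2 = 3*x - 3, LT = x.

S(f_1,f_2): lcm = x**3. S = x**2 + 6/7*x*z + 6/7*x - 1.
  leading term x**2: subtract (1/3*x)·f_2 from x**2 + 6/7*x*z + 6/7*x - 1 → 6/7*x*z + 13/7*x - 1
  leading term x*z: subtract (2/7*z)·f_2 from 6/7*x*z + 13/7*x - 1 → 13/7*x + 6/7*z - 1
  leading term x: subtract (13/21)·f_2 from 13/7*x + 6/7*z - 1 → 6/7*z + 6/7
  leading term z: no divisor's leading term divides it; move 6/7*z to the remainder.
  leading term 1: no divisor's leading term divides it; move 6/7 to the remainder.
  remainder 6/7*z + 6/7 ≠ 0; add h_3 = 6/7*z + 6/7 to the basis.

The other S-polynomials (S(f_1,h_3), S(f_2,h_3)) all reduce to 0 modulo the current basis, so we have a Gröbner basis.
Inter-reduce: drop elements whose leading term is divisible by another's, tail-reduce, and make monic.
Reduced Gröbner basis: {x - 1, z + 1}.
Label its elements g_1 = x - 1, g_2 = z + 1.

Reduce p = 8*x*z**2 - 4*y*z**2 - y*z + 3*y - 8 modulo G:
  leading term x*z**2: subtract (8*z**2)·g_1 from 8*x*z**2 - 4*y*z**2 - y*z + 3*y - 8 → -4*y*z**2 - y*z + 3*y + 8*z**2 - 8
  leading term y*z**2: subtract (-4*y*z)·g_2 from -4*y*z**2 - y*z + 3*y + 8*z**2 - 8 → 3*y*z + 3*y + 8*z**2 - 8
  leading term y*z: subtract (3*y)·g_2 from 3*y*z + 3*y + 8*z**2 - 8 → 8*z**2 - 8
  leading term z**2: subtract (8*z)·g_2 from 8*z**2 - 8 → -8*z - 8
  leading term z: subtract (-8)·g_2 from -8*z - 8 → 0
  normal form = 0.
Since the normal form is 0, p ∈ I.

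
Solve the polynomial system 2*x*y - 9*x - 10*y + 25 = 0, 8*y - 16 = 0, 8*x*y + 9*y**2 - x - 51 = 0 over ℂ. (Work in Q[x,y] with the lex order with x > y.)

Compute a lex Gröbner basis by Buchberger's algorithm.
f_1 = 2*x*y - 9*x - 10*y + 25, LT = x*y.
f_2 = 8*y - 16, LT = y.
f_3 = 8*x*y - x + 9*y**2 - 51, LT = x*y.

S(f_1,f_2): lcm = x*y. S = -5/2*x - 5*y + 25/2.
  reduce S modulo (f_1, f_2, f_3):
  remainder -5/2*x + 5/2 ≠ 0; add h_4 = -5/2*x + 5/2 to the basis.

The other S-polynomials (S(f_1,f_3), S(f_2,f_3), S(f_1,h_4), S(f_2,h_4), S(f_3,h_4)) all reduce to 0 modulo the current basis, so we have a Gröbner basis.
Inter-reduce: drop elements whose leading term is divisible by another's, tail-reduce, and make monic.
Reduced Gröbner basis: {x - 1, y - 2}.

The lex basis is triangular: the last element involves only y. Solving y - 2 = 0 gives y ∈ {2}; substituting each value into the earlier elements determines the remaining variables.
  y = 2: the earlier basis element becomes x - 1 = 0, giving x = 1 — point (1, 2).
A lex Gröbner basis triangularizes the system, enabling back-substitution.

{(1, 2)}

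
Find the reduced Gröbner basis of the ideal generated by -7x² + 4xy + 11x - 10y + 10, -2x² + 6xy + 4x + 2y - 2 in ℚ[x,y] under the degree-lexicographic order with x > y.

f_1 = -7x² + 4xy + 11x - 10y + 10, LT = x².
f_2 = -2x² + 6xy + 4x + 2y - 2, LT = x².

S(f_1,f_2): lcm = x². S = 17/7xy + 3/7x + 17/7y - 17/7.
  leading term xy: no divisor's leading term divides it; move 17/7xy to the remainder.
  leading term x: no divisor's leading term divides it; move 3/7x to the remainder.
  leading term y: no divisor's leading term divides it; move 17/7y to the remainder.
  leading term 1: no divisor's leading term divides it; move -17/7 to the remainder.
  remainder 17/7xy + 3/7x + 17/7y - 17/7 ≠ 0; add g_3 = 17/7xy + 3/7x + 17/7y - 17/7 to the basis.

S(f_1,g_3): lcm = x²y. S = -4/7xy² - 3/17x² - 18/7xy + 10/7y² + x - 10/7y.
  leading term xy²: subtract (-4/17y)·g_3 from -4/7xy² - 3/17x² - 18/7xy + 10/7y² + x - 10/7y → -3/17x² - 42/17xy + 2y² + x - 2y
  leading term x²: subtract (3/119)·f_1 from -3/17x² - 42/17xy + 2y² + x - 2y → -18/7xy + 2y² + 86/119x - 208/119y - 30/119
  leading term xy: subtract (-18/17)·g_3 from -18/7xy + 2y² + 86/119x - 208/119y - 30/119 → 2y² + 20/17x + 14/17y - 48/17
  leading term y²: no divisor's leading term divides it; move 2y² to the remainder.
  leading term x: no divisor's leading term divides it; move 20/17x to the remainder.
  leading term y: no divisor's leading term divides it; move 14/17y to the remainder.
  leading term 1: no divisor's leading term divides it; move -48/17 to the remainder.
  remainder 2y² + 20/17x + 14/17y - 48/17 ≠ 0; add g_4 = 2y² + 20/17x + 14/17y - 48/17 to the basis.

The other S-polynomials (S(f_2,g_3), S(f_1,g_4), S(f_2,g_4), S(g_3,g_4)) all reduce to 0 modulo the current basis, so we have a Gröbner basis.
Inter-reduce: drop elements whose leading term is divisible by another's, tail-reduce, and make monic.

G = {x² - 25/17x + 2y - 2, xy + 3/17x + y - 1, y² + 10/17x + 7/17y - 24/17}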